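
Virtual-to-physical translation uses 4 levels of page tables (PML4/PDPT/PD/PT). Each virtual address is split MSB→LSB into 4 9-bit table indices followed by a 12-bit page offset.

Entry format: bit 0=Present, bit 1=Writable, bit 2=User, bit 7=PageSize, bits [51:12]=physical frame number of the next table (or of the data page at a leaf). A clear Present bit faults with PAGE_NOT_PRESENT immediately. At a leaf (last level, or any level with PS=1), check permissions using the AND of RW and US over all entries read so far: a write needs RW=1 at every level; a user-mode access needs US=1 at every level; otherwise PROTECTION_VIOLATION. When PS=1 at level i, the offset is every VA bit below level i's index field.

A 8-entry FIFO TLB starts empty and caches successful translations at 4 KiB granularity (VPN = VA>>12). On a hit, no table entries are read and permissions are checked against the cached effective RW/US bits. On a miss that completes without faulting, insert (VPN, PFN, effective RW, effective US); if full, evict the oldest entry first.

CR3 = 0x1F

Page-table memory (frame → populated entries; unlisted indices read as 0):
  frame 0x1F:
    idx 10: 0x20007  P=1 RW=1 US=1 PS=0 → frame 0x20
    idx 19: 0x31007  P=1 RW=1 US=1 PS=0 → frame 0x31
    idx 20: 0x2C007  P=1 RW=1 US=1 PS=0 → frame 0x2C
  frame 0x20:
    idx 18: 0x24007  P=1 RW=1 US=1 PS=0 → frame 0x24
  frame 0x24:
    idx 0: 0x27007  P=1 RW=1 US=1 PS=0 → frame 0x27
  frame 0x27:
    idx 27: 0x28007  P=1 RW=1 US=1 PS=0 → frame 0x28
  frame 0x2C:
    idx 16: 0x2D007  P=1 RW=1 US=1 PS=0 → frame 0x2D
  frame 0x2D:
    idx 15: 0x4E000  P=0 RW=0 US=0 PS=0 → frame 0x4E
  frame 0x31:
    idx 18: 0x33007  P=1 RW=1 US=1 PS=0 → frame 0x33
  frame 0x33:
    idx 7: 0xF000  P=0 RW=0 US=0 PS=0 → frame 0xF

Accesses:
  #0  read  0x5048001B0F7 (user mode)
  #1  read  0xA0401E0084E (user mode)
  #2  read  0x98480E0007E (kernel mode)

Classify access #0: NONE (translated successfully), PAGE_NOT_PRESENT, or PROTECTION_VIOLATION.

Trace:
#0 VA=0x5048001B0F7 (r,user):
  L0 @0x1F[10] → 0x20007  P=1,RW=1,US=1,PS=0
  L1 @0x20[18] → 0x24007  P=1,RW=1,US=1,PS=0
  L2 @0x24[0] → 0x27007  P=1,RW=1,US=1,PS=0
  L3 @0x27[27] → 0x28007  P=1,RW=1,US=1,PS=0
  ✓ 0x280F7  — 4 lookups
#1 VA=0xA0401E0084E (r,user):
  L0 @0x1F[20] → 0x2C007  P=1,RW=1,US=1,PS=0
  L1 @0x2C[16] → 0x2D007  P=1,RW=1,US=1,PS=0
  L2 @0x2D[15] → 0x4E000  P=0,RW=0,US=0,PS=0
  ✗ PAGE_NOT_PRESENT  [3 reads]
#2 VA=0x98480E0007E (r,kernel):
  L0 @0x1F[19] → 0x31007  P=1,RW=1,US=1,PS=0
  L1 @0x31[18] → 0x33007  P=1,RW=1,US=1,PS=0
  L2 @0x33[7] → 0xF000  P=0,RW=0,US=0,PS=0
  ✗ PAGE_NOT_PRESENT  [3 reads]

Access #0 fault: NONE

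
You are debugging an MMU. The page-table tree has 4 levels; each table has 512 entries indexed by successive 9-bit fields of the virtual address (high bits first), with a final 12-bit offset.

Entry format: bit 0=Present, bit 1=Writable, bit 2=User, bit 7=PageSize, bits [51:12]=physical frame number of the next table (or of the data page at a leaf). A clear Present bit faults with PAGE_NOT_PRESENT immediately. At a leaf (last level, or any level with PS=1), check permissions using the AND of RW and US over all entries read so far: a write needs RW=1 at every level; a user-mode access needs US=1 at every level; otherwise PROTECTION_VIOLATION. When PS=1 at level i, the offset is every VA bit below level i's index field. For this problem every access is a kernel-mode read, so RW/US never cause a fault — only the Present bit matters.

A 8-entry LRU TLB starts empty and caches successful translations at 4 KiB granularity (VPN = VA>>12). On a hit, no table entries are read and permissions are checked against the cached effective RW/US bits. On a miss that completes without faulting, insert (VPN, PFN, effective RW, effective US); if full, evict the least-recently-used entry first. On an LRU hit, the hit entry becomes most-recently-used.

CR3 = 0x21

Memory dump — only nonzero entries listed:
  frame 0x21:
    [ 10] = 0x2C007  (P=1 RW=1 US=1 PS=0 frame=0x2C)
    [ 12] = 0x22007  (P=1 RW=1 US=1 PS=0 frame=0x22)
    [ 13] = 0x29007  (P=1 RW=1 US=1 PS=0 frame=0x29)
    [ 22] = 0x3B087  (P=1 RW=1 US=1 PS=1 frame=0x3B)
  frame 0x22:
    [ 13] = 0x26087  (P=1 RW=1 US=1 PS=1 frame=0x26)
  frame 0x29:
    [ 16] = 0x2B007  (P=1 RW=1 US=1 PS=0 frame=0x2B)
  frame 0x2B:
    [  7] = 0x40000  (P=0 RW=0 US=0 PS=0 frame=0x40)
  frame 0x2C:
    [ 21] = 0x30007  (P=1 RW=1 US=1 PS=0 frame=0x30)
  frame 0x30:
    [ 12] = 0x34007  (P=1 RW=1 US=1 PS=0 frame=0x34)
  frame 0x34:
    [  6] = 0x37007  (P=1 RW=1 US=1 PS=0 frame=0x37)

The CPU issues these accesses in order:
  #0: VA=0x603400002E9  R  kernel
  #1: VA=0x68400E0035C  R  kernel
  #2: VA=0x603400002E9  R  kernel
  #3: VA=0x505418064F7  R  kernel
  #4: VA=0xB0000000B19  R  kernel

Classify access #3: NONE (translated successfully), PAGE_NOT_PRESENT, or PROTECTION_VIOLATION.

Per-access translation:
#0 VA=0x603400002E9 (r,kernel):
  L0 @0x21[12] → 0x22007  P=1,RW=1,US=1,PS=0
  L1 @0x22[13] → 0x26087  P=1,RW=1,US=1,PS=1
  ✓ 0x262E9 (huge @L1)  — 2 lookups
#1 VA=0x68400E0035C (r,kernel):
  L0 @0x21[13] → 0x29007  P=1,RW=1,US=1,PS=0
  L1 @0x29[16] → 0x2B007  P=1,RW=1,US=1,PS=0
  L2 @0x2B[7] → 0x40000  P=0,RW=0,US=0,PS=0
  → PAGE_NOT_PRESENT  (3 entries read)
#2 VA=0x603400002E9 (r,kernel):
  TLB hit vpn=0x60340000 → PA=0x262E9
#3 VA=0x505418064F7 (r,kernel):
  L0 @0x21[10] → 0x2C007  P=1,RW=1,US=1,PS=0
  L1 @0x2C[21] → 0x30007  P=1,RW=1,US=1,PS=0
  L2 @0x30[12] → 0x34007  P=1,RW=1,US=1,PS=0
  L3 @0x34[6] → 0x37007  P=1,RW=1,US=1,PS=0
  ✓ 0x374F7  — 4 lookups
#4 VA=0xB0000000B19 (r,kernel):
  L0 @0x21[22] → 0x3B087  P=1,RW=1,US=1,PS=1
  ✓ 0x3BB19 (huge @L0)  — 1 lookups

Access #3 fault: NONE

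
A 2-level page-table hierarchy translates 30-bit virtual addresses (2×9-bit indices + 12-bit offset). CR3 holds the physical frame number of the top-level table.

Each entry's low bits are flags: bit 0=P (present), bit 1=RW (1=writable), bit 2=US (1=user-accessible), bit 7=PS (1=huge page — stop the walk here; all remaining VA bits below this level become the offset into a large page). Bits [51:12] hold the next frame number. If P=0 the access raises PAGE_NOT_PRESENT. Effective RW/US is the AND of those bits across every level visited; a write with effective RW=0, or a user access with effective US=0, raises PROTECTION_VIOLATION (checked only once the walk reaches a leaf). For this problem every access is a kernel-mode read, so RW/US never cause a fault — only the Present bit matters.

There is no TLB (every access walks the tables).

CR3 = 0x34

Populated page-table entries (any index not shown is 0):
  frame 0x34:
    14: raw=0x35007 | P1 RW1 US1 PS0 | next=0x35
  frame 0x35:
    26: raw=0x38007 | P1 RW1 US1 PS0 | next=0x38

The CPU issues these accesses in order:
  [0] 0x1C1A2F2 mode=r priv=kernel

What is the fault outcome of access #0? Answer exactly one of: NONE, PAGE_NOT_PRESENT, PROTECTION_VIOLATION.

Walk each access:
#0 VA=0x1C1A2F2 (r,kernel):
  [0] read 0x34 idx=14: raw=0x35007 flags P=1 W=1 U=1 S=0
  [1] read 0x35 idx=26: raw=0x38007 flags P=1 W=1 U=1 S=0
  ⇒ phys 0x382F2  [2 reads]

Access #0 fault: NONE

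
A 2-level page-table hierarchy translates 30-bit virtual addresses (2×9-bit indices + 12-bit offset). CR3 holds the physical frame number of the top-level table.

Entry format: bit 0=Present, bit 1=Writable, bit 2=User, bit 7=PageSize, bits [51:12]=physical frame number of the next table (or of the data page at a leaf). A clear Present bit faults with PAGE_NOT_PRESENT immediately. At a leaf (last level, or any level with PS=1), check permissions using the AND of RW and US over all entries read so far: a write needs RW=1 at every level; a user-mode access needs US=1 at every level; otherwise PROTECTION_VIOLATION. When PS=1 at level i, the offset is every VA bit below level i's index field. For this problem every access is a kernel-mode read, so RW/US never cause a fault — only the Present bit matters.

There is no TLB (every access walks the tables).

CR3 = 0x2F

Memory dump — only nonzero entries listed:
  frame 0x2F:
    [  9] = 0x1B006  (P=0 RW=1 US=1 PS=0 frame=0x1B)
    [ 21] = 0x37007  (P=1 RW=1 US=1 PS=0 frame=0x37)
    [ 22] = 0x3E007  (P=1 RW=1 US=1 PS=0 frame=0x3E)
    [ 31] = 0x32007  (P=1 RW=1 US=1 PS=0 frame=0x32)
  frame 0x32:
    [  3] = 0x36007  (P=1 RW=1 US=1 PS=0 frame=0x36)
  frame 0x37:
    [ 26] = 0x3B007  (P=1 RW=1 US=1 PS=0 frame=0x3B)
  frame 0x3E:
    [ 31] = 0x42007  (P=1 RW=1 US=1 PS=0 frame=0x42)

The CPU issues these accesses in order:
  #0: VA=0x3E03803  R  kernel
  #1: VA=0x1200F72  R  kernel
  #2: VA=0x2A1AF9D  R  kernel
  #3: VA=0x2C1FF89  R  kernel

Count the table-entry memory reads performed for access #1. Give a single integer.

Trace:
#0 VA=0x3E03803 (r,kernel):
  L0: frame=0x2F idx=31 entry=0x32007 [P=1 RW=1 US=1 PS=0]
  L1: frame=0x32 idx=3 entry=0x36007 [P=1 RW=1 US=1 PS=0]
  ⇒ phys 0x36803  [2 reads]
#1 VA=0x1200F72 (r,kernel):
  L0: frame=0x2F idx=9 entry=0x1B006 [P=0 RW=1 US=1 PS=0]
  ⇒ fault: PAGE_NOT_PRESENT  — 1 lookups
#2 VA=0x2A1AF9D (r,kernel):
  L0: frame=0x2F idx=21 entry=0x37007 [P=1 RW=1 US=1 PS=0]
  L1: frame=0x37 idx=26 entry=0x3B007 [P=1 RW=1 US=1 PS=0]
  ⇒ phys 0x3BF9D  [2 reads]
#3 VA=0x2C1FF89 (r,kernel):
  L0: frame=0x2F idx=22 entry=0x3E007 [P=1 RW=1 US=1 PS=0]
  L1: frame=0x3E idx=31 entry=0x42007 [P=1 RW=1 US=1 PS=0]
  ⇒ phys 0x42F89  [2 reads]

Entries read for #1: 1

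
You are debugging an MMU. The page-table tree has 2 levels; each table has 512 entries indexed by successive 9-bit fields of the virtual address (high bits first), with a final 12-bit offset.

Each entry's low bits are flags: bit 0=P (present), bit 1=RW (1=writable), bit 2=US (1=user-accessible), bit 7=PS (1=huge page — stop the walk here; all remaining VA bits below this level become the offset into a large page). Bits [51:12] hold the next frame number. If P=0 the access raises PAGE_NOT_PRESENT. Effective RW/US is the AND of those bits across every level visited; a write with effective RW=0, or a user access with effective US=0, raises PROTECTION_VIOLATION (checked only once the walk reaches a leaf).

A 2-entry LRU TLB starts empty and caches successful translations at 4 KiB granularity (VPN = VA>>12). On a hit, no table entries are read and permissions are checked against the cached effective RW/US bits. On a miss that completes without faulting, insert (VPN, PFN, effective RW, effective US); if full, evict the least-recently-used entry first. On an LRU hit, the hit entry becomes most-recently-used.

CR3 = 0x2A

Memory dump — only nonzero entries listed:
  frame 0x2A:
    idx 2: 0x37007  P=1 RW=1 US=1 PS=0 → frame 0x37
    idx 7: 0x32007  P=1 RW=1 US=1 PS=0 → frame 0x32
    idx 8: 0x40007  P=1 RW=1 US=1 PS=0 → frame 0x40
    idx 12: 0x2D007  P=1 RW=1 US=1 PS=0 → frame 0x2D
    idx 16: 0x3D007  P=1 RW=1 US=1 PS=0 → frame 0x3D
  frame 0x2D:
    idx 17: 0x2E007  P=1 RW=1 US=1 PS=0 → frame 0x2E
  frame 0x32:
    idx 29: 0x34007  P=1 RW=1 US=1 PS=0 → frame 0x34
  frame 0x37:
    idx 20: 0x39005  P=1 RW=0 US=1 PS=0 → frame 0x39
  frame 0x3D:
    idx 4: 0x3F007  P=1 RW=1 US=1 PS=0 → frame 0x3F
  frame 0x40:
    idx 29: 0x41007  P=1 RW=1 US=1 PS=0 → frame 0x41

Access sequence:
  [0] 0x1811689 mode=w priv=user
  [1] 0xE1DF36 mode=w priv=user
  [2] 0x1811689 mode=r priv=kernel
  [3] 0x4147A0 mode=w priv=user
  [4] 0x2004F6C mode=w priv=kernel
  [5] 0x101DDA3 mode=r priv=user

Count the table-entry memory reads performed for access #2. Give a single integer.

Per-access translation:
#0 VA=0x1811689 (w,user):
  lvl0: tbl 0x2A, slot 12 ⇒ 0x2D007 (P1/RW1/US1/PS0)
  lvl1: tbl 0x2D, slot 17 ⇒ 0x2E007 (P1/RW1/US1/PS0)
  ⇒ phys 0x2E689  [2 reads]
#1 VA=0xE1DF36 (w,user):
  lvl0: tbl 0x2A, slot 7 ⇒ 0x32007 (P1/RW1/US1/PS0)
  lvl1: tbl 0x32, slot 29 ⇒ 0x34007 (P1/RW1/US1/PS0)
  ⇒ phys 0x34F36  [2 reads]
#2 VA=0x1811689 (r,kernel):
  TLB hit vpn=0x1811 → PA=0x2E689
#3 VA=0x4147A0 (w,user):
  lvl0: tbl 0x2A, slot 2 ⇒ 0x37007 (P1/RW1/US1/PS0)
  lvl1: tbl 0x37, slot 20 ⇒ 0x39005 (P1/RW0/US1/PS0)
  ✗ PROTECTION_VIOLATION  [2 reads]
#4 VA=0x2004F6C (w,kernel):
  lvl0: tbl 0x2A, slot 16 ⇒ 0x3D007 (P1/RW1/US1/PS0)
  lvl1: tbl 0x3D, slot 4 ⇒ 0x3F007 (P1/RW1/US1/PS0)
  ⇒ phys 0x3FF6C  [2 reads]
#5 VA=0x101DDA3 (r,user):
  lvl0: tbl 0x2A, slot 8 ⇒ 0x40007 (P1/RW1/US1/PS0)
  lvl1: tbl 0x40, slot 29 ⇒ 0x41007 (P1/RW1/US1/PS0)
  ⇒ phys 0x41DA3  [2 reads]

Entries read for #2: 0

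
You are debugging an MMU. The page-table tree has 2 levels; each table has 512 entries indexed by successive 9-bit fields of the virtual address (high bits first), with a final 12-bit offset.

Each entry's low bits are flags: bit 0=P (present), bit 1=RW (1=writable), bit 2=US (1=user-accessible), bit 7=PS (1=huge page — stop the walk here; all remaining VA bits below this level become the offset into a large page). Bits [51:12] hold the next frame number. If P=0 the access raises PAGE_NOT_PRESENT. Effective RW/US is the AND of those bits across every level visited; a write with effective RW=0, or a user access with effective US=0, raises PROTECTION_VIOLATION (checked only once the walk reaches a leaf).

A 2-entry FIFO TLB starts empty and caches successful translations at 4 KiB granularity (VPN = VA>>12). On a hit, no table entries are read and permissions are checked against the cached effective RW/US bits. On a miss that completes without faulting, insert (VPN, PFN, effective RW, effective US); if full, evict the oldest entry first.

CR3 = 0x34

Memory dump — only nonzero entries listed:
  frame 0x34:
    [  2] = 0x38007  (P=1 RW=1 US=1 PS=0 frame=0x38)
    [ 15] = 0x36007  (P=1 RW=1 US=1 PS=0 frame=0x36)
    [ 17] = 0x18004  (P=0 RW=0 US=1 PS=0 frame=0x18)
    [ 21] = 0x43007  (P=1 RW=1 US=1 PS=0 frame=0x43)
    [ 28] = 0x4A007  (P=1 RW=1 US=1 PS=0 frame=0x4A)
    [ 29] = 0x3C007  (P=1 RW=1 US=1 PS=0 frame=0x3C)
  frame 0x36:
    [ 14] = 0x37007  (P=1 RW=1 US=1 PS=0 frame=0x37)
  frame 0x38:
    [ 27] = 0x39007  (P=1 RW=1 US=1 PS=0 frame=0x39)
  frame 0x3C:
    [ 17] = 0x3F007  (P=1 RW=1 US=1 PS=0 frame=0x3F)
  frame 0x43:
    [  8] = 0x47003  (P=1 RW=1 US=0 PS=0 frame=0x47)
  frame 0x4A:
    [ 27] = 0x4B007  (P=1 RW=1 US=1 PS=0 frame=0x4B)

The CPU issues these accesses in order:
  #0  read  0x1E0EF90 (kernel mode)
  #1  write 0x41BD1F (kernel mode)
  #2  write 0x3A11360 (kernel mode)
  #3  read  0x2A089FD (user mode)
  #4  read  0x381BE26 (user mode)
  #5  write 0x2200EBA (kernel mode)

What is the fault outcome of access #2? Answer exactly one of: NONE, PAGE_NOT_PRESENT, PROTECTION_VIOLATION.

Per-access translation:
#0 VA=0x1E0EF90 (r,kernel):
  lvl0: tbl 0x34, slot 15 ⇒ 0x36007 (P1/RW1/US1/PS0)
  lvl1: tbl 0x36, slot 14 ⇒ 0x37007 (P1/RW1/US1/PS0)
  ⇒ phys 0x37F90  [2 reads]
#1 VA=0x41BD1F (w,kernel):
  lvl0: tbl 0x34, slot 2 ⇒ 0x38007 (P1/RW1/US1/PS0)
  lvl1: tbl 0x38, slot 27 ⇒ 0x39007 (P1/RW1/US1/PS0)
  ⇒ phys 0x39D1F  [2 reads]
#2 VA=0x3A11360 (w,kernel):
  lvl0: tbl 0x34, slot 29 ⇒ 0x3C007 (P1/RW1/US1/PS0)
  lvl1: tbl 0x3C, slot 17 ⇒ 0x3F007 (P1/RW1/US1/PS0)
  ⇒ phys 0x3F360  [2 reads]
#3 VA=0x2A089FD (r,user):
  lvl0: tbl 0x34, slot 21 ⇒ 0x43007 (P1/RW1/US1/PS0)
  lvl1: tbl 0x43, slot 8 ⇒ 0x47003 (P1/RW1/US0/PS0)
  → PROTECTION_VIOLATION  (2 entries read)
#4 VA=0x381BE26 (r,user):
  lvl0: tbl 0x34, slot 28 ⇒ 0x4A007 (P1/RW1/US1/PS0)
  lvl1: tbl 0x4A, slot 27 ⇒ 0x4B007 (P1/RW1/US1/PS0)
  ⇒ phys 0x4BE26  [2 reads]
#5 VA=0x2200EBA (w,kernel):
  lvl0: tbl 0x34, slot 17 ⇒ 0x18004 (P0/RW0/US1/PS0)
  → PAGE_NOT_PRESENT  (1 entries read)

Access #2 fault: NONE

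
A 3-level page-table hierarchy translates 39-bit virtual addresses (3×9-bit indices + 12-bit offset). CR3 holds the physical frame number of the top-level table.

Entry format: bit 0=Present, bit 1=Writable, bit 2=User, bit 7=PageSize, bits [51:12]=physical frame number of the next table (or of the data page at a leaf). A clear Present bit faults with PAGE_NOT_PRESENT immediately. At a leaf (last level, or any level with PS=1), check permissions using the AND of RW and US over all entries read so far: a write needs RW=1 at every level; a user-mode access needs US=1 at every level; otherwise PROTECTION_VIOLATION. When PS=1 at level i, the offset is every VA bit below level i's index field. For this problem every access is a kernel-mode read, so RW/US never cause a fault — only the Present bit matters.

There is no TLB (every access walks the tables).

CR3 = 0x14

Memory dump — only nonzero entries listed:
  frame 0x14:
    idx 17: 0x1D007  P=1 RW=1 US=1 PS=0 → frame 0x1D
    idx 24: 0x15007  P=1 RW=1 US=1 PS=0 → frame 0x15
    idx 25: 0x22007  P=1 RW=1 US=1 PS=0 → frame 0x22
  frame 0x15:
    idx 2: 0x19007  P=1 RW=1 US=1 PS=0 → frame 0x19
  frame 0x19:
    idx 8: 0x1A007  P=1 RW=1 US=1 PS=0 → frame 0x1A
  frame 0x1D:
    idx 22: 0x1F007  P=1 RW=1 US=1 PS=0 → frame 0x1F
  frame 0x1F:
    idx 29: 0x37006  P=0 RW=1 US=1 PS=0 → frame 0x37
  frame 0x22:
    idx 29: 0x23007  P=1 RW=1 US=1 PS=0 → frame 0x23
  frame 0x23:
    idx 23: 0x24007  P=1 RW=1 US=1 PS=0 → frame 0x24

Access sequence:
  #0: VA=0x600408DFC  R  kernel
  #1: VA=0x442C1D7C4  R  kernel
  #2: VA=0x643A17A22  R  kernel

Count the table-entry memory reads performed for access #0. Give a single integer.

Walk each access:
#0 VA=0x600408DFC (r,kernel):
  L0: frame=0x14 idx=24 entry=0x15007 [P=1 RW=1 US=1 PS=0]
  L1: frame=0x15 idx=2 entry=0x19007 [P=1 RW=1 US=1 PS=0]
  L2: frame=0x19 idx=8 entry=0x1A007 [P=1 RW=1 US=1 PS=0]
  → PA=0x1ADFC  (3 entries read)
#1 VA=0x442C1D7C4 (r,kernel):
  L0: frame=0x14 idx=17 entry=0x1D007 [P=1 RW=1 US=1 PS=0]
  L1: frame=0x1D idx=22 entry=0x1F007 [P=1 RW=1 US=1 PS=0]
  L2: frame=0x1F idx=29 entry=0x37006 [P=0 RW=1 US=1 PS=0]
  ✗ PAGE_NOT_PRESENT  [3 reads]
#2 VA=0x643A17A22 (r,kernel):
  L0: frame=0x14 idx=25 entry=0x22007 [P=1 RW=1 US=1 PS=0]
  L1: frame=0x22 idx=29 entry=0x23007 [P=1 RW=1 US=1 PS=0]
  L2: frame=0x23 idx=23 entry=0x24007 [P=1 RW=1 US=1 PS=0]
  → PA=0x24A22  (3 entries read)

Entries read for #0: 3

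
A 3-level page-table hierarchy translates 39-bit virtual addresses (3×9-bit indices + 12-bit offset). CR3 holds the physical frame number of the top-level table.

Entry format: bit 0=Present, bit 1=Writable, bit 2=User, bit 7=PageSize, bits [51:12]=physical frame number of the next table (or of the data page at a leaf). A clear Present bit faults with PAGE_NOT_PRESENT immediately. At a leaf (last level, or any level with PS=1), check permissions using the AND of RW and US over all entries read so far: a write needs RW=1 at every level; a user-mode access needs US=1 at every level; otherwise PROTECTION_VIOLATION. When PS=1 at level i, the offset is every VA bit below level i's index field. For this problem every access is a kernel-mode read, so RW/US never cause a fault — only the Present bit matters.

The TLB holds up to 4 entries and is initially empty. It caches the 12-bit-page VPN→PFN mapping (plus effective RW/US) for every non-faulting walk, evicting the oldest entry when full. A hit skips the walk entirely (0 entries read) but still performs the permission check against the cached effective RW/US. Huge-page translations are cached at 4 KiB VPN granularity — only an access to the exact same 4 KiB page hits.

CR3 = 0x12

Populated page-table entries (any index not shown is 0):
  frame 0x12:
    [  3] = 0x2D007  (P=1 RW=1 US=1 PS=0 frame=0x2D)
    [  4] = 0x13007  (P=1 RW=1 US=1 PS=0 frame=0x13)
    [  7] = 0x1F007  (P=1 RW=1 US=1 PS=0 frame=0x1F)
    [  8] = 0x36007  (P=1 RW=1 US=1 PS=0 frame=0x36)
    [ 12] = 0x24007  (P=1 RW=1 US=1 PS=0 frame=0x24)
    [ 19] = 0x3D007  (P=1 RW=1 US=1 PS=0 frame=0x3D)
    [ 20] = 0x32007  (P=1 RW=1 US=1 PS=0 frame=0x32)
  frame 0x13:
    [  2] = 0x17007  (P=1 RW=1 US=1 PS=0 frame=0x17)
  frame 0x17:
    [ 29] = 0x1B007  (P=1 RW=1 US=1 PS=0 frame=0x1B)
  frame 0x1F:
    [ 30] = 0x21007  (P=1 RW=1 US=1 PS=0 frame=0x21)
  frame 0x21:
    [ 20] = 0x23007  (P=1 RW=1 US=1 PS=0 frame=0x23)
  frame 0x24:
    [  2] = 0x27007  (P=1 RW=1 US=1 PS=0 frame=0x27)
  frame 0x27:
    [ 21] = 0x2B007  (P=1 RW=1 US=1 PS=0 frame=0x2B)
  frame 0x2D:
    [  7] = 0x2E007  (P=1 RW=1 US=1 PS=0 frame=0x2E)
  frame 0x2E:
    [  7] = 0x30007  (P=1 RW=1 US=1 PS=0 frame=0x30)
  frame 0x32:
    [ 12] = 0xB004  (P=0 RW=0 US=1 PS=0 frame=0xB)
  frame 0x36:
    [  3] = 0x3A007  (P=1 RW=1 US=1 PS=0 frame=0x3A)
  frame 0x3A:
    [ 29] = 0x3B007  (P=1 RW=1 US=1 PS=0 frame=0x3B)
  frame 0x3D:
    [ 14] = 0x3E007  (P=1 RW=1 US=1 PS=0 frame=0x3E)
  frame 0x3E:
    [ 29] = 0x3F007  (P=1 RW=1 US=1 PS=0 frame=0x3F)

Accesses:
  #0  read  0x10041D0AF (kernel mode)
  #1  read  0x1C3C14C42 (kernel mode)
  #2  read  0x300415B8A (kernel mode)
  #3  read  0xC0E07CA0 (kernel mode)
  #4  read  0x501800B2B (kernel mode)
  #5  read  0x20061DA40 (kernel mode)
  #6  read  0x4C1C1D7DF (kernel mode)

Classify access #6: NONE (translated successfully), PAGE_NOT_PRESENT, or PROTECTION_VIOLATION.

Per-access translation:
#0 VA=0x10041D0AF (r,kernel):
  lvl0: tbl 0x12, slot 4 ⇒ 0x13007 (P1/RW1/US1/PS0)
  lvl1: tbl 0x13, slot 2 ⇒ 0x17007 (P1/RW1/US1/PS0)
  lvl2: tbl 0x17, slot 29 ⇒ 0x1B007 (P1/RW1/US1/PS0)
  ⇒ phys 0x1B0AF  [3 reads]
#1 VA=0x1C3C14C42 (r,kernel):
  lvl0: tbl 0x12, slot 7 ⇒ 0x1F007 (P1/RW1/US1/PS0)
  lvl1: tbl 0x1F, slot 30 ⇒ 0x21007 (P1/RW1/US1/PS0)
  lvl2: tbl 0x21, slot 20 ⇒ 0x23007 (P1/RW1/US1/PS0)
  ⇒ phys 0x23C42  [3 reads]
#2 VA=0x300415B8A (r,kernel):
  lvl0: tbl 0x12, slot 12 ⇒ 0x24007 (P1/RW1/US1/PS0)
  lvl1: tbl 0x24, slot 2 ⇒ 0x27007 (P1/RW1/US1/PS0)
  lvl2: tbl 0x27, slot 21 ⇒ 0x2B007 (P1/RW1/US1/PS0)
  ⇒ phys 0x2BB8A  [3 reads]
#3 VA=0xC0E07CA0 (r,kernel):
  lvl0: tbl 0x12, slot 3 ⇒ 0x2D007 (P1/RW1/US1/PS0)
  lvl1: tbl 0x2D, slot 7 ⇒ 0x2E007 (P1/RW1/US1/PS0)
  lvl2: tbl 0x2E, slot 7 ⇒ 0x30007 (P1/RW1/US1/PS0)
  ⇒ phys 0x30CA0  [3 reads]
#4 VA=0x501800B2B (r,kernel):
  lvl0: tbl 0x12, slot 20 ⇒ 0x32007 (P1/RW1/US1/PS0)
  lvl1: tbl 0x32, slot 12 ⇒ 0xB004 (P0/RW0/US1/PS0)
  → PAGE_NOT_PRESENT  (2 entries read)
#5 VA=0x20061DA40 (r,kernel):
  lvl0: tbl 0x12, slot 8 ⇒ 0x36007 (P1/RW1/US1/PS0)
  lvl1: tbl 0x36, slot 3 ⇒ 0x3A007 (P1/RW1/US1/PS0)
  lvl2: tbl 0x3A, slot 29 ⇒ 0x3B007 (P1/RW1/US1/PS0)
  ⇒ phys 0x3BA40  [3 reads]
#6 VA=0x4C1C1D7DF (r,kernel):
  lvl0: tbl 0x12, slot 19 ⇒ 0x3D007 (P1/RW1/US1/PS0)
  lvl1: tbl 0x3D, slot 14 ⇒ 0x3E007 (P1/RW1/US1/PS0)
  lvl2: tbl 0x3E, slot 29 ⇒ 0x3F007 (P1/RW1/US1/PS0)
  ⇒ phys 0x3F7DF  [3 reads]

Access #6 fault: NONE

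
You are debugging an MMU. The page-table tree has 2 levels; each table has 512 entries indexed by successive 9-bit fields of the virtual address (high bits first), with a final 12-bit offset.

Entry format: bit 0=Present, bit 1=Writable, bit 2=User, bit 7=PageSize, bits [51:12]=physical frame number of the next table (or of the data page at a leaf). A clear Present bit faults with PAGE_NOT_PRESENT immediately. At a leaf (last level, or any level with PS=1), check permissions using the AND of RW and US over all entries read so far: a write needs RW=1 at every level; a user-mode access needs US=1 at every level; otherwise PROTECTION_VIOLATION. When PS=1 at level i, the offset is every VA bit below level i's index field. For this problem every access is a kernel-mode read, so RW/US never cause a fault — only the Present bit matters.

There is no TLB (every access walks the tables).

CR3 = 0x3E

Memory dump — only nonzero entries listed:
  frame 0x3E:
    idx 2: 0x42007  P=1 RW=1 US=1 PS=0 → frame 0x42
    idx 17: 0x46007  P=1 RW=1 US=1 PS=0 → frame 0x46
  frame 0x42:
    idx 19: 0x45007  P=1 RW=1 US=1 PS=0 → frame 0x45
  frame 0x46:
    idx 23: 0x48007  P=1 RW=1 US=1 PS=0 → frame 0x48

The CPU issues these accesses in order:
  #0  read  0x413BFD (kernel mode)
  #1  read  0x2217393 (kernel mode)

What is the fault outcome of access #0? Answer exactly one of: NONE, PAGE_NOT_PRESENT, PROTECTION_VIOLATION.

Walk each access:
#0 VA=0x413BFD (r,kernel):
  L0 @0x3E[2] → 0x42007  P=1,RW=1,US=1,PS=0
  L1 @0x42[19] → 0x45007  P=1,RW=1,US=1,PS=0
  ⇒ phys 0x45BFD  [2 reads]
#1 VA=0x2217393 (r,kernel):
  L0 @0x3E[17] → 0x46007  P=1,RW=1,US=1,PS=0
  L1 @0x46[23] → 0x48007  P=1,RW=1,US=1,PS=0
  ⇒ phys 0x48393  [2 reads]

Access #0 fault: NONE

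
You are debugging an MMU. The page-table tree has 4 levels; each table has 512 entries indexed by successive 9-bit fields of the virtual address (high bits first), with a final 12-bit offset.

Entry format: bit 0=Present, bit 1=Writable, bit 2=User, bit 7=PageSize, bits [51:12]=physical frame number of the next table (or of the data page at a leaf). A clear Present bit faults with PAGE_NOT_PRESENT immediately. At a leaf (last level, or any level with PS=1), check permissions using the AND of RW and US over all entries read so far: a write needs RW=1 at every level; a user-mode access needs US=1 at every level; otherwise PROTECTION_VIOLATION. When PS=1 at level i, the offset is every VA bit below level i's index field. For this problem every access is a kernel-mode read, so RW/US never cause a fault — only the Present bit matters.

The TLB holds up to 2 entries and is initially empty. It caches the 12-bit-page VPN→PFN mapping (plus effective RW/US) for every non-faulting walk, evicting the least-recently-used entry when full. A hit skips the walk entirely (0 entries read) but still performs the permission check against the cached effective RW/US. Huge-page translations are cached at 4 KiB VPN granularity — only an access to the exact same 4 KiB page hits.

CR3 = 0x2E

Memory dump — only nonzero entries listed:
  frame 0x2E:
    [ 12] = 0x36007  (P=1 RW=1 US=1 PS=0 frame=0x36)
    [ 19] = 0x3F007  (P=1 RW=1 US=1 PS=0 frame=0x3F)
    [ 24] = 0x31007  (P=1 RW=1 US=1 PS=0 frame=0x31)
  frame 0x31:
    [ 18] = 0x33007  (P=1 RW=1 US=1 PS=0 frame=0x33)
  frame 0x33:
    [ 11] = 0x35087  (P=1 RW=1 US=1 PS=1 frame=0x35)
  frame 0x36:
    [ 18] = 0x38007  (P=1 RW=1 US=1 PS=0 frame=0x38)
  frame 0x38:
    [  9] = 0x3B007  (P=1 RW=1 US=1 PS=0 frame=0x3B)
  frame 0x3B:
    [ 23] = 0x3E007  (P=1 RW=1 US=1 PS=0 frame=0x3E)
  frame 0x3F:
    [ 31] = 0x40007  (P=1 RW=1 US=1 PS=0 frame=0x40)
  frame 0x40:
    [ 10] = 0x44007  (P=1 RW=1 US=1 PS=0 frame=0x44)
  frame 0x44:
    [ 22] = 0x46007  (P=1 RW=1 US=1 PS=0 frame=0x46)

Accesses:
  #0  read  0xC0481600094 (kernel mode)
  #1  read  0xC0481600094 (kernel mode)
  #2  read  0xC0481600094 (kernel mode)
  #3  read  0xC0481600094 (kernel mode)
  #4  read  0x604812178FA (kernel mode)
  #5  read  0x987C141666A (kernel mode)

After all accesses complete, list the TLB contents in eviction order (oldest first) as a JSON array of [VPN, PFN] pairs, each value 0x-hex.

Per-access translation:
#0 VA=0xC0481600094 (r,kernel):
  L0 @0x2E[24] → 0x31007  P=1,RW=1,US=1,PS=0
  L1 @0x31[18] → 0x33007  P=1,RW=1,US=1,PS=0
  L2 @0x33[11] → 0x35087  P=1,RW=1,US=1,PS=1
  ✓ 0x35094 (huge @L2)  — 3 lookups
#1 VA=0xC0481600094 (r,kernel):
  TLB hit vpn=0xC0481600 → PA=0x35094
#2 VA=0xC0481600094 (r,kernel):
  TLB hit vpn=0xC0481600 → PA=0x35094
#3 VA=0xC0481600094 (r,kernel):
  TLB hit vpn=0xC0481600 → PA=0x35094
#4 VA=0x604812178FA (r,kernel):
  L0 @0x2E[12] → 0x36007  P=1,RW=1,US=1,PS=0
  L1 @0x36[18] → 0x38007  P=1,RW=1,US=1,PS=0
  L2 @0x38[9] → 0x3B007  P=1,RW=1,US=1,PS=0
  L3 @0x3B[23] → 0x3E007  P=1,RW=1,US=1,PS=0
  ✓ 0x3E8FA  — 4 lookups
#5 VA=0x987C141666A (r,kernel):
  L0 @0x2E[19] → 0x3F007  P=1,RW=1,US=1,PS=0
  L1 @0x3F[31] → 0x40007  P=1,RW=1,US=1,PS=0
  L2 @0x40[10] → 0x44007  P=1,RW=1,US=1,PS=0
  L3 @0x44[22] → 0x46007  P=1,RW=1,US=1,PS=0
  ✓ 0x4666A  — 4 lookups

TLB: [["0x60481217", "0x3E"], ["0x987C1416", "0x46"]]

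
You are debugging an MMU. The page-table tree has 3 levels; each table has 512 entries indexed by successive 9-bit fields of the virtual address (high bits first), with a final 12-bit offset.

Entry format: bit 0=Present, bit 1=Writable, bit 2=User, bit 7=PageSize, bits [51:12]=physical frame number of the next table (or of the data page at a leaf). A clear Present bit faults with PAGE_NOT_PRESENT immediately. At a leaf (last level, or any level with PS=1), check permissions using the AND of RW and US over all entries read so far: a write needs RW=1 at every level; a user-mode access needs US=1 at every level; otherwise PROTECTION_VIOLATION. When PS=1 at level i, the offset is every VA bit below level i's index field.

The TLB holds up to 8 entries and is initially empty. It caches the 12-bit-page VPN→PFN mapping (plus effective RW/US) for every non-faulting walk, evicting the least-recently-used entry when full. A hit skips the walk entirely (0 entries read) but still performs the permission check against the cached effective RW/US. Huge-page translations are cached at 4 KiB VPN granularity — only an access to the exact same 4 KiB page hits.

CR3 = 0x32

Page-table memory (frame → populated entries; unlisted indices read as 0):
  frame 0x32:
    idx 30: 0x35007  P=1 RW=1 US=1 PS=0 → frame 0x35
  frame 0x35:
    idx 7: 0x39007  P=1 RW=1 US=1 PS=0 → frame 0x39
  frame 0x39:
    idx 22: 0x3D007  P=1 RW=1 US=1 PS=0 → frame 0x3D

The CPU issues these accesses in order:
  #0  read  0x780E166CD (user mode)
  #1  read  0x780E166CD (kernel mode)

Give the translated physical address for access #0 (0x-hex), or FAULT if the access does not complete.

Trace:
#0 VA=0x780E166CD (r,user):
  L0: frame=0x32 idx=30 entry=0x35007 [P=1 RW=1 US=1 PS=0]
  L1: frame=0x35 idx=7 entry=0x39007 [P=1 RW=1 US=1 PS=0]
  L2: frame=0x39 idx=22 entry=0x3D007 [P=1 RW=1 US=1 PS=0]
  ⇒ phys 0x3D6CD  [3 reads]
#1 VA=0x780E166CD (r,kernel):
  TLB hit vpn=0x780E16 → PA=0x3D6CD

Access #0 PA: 0x3D6CD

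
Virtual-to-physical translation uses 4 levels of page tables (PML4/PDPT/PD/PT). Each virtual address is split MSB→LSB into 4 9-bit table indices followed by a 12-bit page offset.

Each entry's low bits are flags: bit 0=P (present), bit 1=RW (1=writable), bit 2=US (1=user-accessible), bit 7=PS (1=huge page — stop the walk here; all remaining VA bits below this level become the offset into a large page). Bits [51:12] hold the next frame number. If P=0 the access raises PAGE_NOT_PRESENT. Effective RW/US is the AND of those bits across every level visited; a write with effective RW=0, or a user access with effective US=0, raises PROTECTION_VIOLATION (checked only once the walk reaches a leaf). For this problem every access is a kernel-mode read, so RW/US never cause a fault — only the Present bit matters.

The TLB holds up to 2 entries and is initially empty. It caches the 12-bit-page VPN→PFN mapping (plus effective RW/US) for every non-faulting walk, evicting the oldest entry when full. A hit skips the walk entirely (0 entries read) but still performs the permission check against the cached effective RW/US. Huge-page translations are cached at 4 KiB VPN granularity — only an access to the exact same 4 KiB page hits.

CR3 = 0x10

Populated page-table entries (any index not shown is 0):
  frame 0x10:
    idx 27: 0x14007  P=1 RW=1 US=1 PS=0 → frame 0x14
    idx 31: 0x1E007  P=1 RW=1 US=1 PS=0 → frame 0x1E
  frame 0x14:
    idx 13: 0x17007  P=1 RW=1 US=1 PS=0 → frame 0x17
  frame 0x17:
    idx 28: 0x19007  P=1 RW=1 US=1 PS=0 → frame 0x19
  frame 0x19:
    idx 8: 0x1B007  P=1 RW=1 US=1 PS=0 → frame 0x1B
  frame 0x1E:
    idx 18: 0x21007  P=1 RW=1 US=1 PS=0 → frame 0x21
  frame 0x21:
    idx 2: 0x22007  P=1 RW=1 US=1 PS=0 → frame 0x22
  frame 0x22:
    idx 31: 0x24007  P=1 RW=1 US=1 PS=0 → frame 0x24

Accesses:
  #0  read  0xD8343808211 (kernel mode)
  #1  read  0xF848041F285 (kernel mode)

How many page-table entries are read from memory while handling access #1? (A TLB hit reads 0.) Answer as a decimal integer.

Per-access translation:
#0 VA=0xD8343808211 (r,kernel):
  lvl0: tbl 0x10, slot 27 ⇒ 0x14007 (P1/RW1/US1/PS0)
  lvl1: tbl 0x14, slot 13 ⇒ 0x17007 (P1/RW1/US1/PS0)
  lvl2: tbl 0x17, slot 28 ⇒ 0x19007 (P1/RW1/US1/PS0)
  lvl3: tbl 0x19, slot 8 ⇒ 0x1B007 (P1/RW1/US1/PS0)
  ✓ 0x1B211  — 4 lookups
#1 VA=0xF848041F285 (r,kernel):
  lvl0: tbl 0x10, slot 31 ⇒ 0x1E007 (P1/RW1/US1/PS0)
  lvl1: tbl 0x1E, slot 18 ⇒ 0x21007 (P1/RW1/US1/PS0)
  lvl2: tbl 0x21, slot 2 ⇒ 0x22007 (P1/RW1/US1/PS0)
  lvl3: tbl 0x22, slot 31 ⇒ 0x24007 (P1/RW1/US1/PS0)
  ✓ 0x24285  — 4 lookups

Entries read for #1: 4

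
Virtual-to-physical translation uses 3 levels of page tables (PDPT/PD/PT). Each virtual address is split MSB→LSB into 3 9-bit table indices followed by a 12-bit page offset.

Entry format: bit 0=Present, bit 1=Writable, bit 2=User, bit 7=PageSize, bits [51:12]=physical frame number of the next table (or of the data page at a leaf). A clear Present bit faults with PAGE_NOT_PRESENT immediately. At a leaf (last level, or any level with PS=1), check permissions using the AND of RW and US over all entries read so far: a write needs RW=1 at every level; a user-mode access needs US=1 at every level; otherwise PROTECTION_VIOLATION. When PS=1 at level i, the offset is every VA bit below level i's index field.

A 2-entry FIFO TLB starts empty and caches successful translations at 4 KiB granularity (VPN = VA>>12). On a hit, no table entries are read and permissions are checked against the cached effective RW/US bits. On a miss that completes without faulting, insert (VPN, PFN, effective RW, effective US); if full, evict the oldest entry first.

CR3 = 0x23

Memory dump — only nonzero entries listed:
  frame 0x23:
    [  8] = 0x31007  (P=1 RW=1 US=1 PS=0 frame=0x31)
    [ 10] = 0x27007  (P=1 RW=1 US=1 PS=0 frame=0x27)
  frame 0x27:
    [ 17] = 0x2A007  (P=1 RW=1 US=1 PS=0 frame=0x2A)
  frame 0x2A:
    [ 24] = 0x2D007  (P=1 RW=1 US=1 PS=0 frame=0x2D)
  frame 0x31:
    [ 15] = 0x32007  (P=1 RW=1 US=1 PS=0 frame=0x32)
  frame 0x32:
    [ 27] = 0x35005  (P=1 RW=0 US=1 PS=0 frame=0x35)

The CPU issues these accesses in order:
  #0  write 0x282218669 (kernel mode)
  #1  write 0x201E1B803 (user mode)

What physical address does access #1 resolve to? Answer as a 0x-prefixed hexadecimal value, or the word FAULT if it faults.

Trace:
#0 VA=0x282218669 (w,kernel):
  L0 @0x23[10] → 0x27007  P=1,RW=1,US=1,PS=0
  L1 @0x27[17] → 0x2A007  P=1,RW=1,US=1,PS=0
  L2 @0x2A[24] → 0x2D007  P=1,RW=1,US=1,PS=0
  → PA=0x2D669  (3 entries read)
#1 VA=0x201E1B803 (w,user):
  L0 @0x23[8] → 0x31007  P=1,RW=1,US=1,PS=0
  L1 @0x31[15] → 0x32007  P=1,RW=1,US=1,PS=0
  L2 @0x32[27] → 0x35005  P=1,RW=0,US=1,PS=0
  ✗ PROTECTION_VIOLATION  [3 reads]

Access #1 PA: FAULT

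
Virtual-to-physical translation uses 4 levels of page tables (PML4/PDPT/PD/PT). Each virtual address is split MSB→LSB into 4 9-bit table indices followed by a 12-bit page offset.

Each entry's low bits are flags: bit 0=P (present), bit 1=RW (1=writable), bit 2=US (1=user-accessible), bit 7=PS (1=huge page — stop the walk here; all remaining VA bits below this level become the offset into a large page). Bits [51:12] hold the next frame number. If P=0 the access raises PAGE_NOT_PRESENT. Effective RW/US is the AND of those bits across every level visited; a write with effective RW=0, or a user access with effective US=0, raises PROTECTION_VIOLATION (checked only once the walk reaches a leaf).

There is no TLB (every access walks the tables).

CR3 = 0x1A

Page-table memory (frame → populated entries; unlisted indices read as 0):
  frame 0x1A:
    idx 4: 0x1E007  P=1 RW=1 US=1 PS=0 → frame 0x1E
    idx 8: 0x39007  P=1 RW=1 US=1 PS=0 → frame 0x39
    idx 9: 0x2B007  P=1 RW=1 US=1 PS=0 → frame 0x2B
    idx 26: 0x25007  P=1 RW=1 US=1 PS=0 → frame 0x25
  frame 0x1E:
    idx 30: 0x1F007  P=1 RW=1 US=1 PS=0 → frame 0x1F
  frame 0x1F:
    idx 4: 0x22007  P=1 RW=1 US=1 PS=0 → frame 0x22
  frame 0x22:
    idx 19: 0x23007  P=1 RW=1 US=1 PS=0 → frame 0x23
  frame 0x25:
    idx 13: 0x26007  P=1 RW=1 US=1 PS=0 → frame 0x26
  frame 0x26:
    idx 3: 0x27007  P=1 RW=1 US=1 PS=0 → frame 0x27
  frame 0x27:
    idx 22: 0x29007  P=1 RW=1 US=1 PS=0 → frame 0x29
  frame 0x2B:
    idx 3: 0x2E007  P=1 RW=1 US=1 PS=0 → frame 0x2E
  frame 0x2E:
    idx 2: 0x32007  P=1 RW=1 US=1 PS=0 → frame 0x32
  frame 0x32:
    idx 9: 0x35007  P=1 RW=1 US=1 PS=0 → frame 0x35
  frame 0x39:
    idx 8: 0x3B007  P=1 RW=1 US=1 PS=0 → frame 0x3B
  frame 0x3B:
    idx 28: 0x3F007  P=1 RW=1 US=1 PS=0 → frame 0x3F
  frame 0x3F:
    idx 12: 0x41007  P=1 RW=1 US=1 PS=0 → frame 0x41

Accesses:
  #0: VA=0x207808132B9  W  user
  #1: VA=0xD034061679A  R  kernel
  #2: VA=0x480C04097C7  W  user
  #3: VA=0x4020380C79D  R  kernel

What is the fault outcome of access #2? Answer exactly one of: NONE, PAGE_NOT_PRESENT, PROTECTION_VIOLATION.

Per-access translation:
#0 VA=0x207808132B9 (w,user):
  L0 @0x1A[4] → 0x1E007  P=1,RW=1,US=1,PS=0
  L1 @0x1E[30] → 0x1F007  P=1,RW=1,US=1,PS=0
  L2 @0x1F[4] → 0x22007  P=1,RW=1,US=1,PS=0
  L3 @0x22[19] → 0x23007  P=1,RW=1,US=1,PS=0
  → PA=0x232B9  (4 entries read)
#1 VA=0xD034061679A (r,kernel):
  L0 @0x1A[26] → 0x25007  P=1,RW=1,US=1,PS=0
  L1 @0x25[13] → 0x26007  P=1,RW=1,US=1,PS=0
  L2 @0x26[3] → 0x27007  P=1,RW=1,US=1,PS=0
  L3 @0x27[22] → 0x29007  P=1,RW=1,US=1,PS=0
  → PA=0x2979A  (4 entries read)
#2 VA=0x480C04097C7 (w,user):
  L0 @0x1A[9] → 0x2B007  P=1,RW=1,US=1,PS=0
  L1 @0x2B[3] → 0x2E007  P=1,RW=1,US=1,PS=0
  L2 @0x2E[2] → 0x32007  P=1,RW=1,US=1,PS=0
  L3 @0x32[9] → 0x35007  P=1,RW=1,US=1,PS=0
  → PA=0x357C7  (4 entries read)
#3 VA=0x4020380C79D (r,kernel):
  L0 @0x1A[8] → 0x39007  P=1,RW=1,US=1,PS=0
  L1 @0x39[8] → 0x3B007  P=1,RW=1,US=1,PS=0
  L2 @0x3B[28] → 0x3F007  P=1,RW=1,US=1,PS=0
  L3 @0x3F[12] → 0x41007  P=1,RW=1,US=1,PS=0
  → PA=0x4179D  (4 entries read)

Access #2 fault: NONE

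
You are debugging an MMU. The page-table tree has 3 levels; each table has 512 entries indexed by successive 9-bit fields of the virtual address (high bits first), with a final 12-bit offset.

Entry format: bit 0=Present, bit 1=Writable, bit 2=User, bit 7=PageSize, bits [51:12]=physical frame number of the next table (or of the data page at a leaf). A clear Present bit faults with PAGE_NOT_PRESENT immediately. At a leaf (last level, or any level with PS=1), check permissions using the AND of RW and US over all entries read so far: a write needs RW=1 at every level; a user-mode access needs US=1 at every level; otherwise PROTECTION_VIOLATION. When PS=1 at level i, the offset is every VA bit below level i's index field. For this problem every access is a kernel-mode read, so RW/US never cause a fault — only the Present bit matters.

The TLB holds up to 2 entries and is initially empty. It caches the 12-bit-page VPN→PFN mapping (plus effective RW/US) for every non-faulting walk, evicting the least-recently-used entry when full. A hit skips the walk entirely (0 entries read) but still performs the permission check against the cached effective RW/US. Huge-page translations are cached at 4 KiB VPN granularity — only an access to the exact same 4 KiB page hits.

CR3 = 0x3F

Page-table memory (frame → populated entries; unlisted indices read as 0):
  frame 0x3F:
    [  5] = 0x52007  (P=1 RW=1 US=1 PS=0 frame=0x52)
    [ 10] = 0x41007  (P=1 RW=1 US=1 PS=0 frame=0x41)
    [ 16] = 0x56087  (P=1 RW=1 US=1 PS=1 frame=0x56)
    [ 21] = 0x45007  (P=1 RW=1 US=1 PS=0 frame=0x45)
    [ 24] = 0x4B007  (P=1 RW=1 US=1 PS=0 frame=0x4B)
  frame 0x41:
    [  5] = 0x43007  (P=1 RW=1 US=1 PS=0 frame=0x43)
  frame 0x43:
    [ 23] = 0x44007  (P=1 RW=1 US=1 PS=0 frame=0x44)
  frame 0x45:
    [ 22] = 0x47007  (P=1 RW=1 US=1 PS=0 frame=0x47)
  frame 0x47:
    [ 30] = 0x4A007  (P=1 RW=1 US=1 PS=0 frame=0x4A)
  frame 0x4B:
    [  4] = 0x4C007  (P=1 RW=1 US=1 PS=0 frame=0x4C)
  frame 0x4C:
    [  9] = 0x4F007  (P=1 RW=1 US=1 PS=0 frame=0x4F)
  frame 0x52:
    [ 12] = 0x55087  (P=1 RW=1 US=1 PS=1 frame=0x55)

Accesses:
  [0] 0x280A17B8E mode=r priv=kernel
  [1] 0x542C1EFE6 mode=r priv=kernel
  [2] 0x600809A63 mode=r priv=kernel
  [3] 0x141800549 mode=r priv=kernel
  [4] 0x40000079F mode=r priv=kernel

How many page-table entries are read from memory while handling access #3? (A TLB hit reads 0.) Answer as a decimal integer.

Trace:
#0 VA=0x280A17B8E (r,kernel):
  L0 @0x3F[10] → 0x41007  P=1,RW=1,US=1,PS=0
  L1 @0x41[5] → 0x43007  P=1,RW=1,US=1,PS=0
  L2 @0x43[23] → 0x44007  P=1,RW=1,US=1,PS=0
  ✓ 0x44B8E  — 3 lookups
#1 VA=0x542C1EFE6 (r,kernel):
  L0 @0x3F[21] → 0x45007  P=1,RW=1,US=1,PS=0
  L1 @0x45[22] → 0x47007  P=1,RW=1,US=1,PS=0
  L2 @0x47[30] → 0x4A007  P=1,RW=1,US=1,PS=0
  ✓ 0x4AFE6  — 3 lookups
#2 VA=0x600809A63 (r,kernel):
  L0 @0x3F[24] → 0x4B007  P=1,RW=1,US=1,PS=0
  L1 @0x4B[4] → 0x4C007  P=1,RW=1,US=1,PS=0
  L2 @0x4C[9] → 0x4F007  P=1,RW=1,US=1,PS=0
  ✓ 0x4FA63  — 3 lookups
#3 VA=0x141800549 (r,kernel):
  L0 @0x3F[5] → 0x52007  P=1,RW=1,US=1,PS=0
  L1 @0x52[12] → 0x55087  P=1,RW=1,US=1,PS=1
  ✓ 0x55549 (huge @L1)  — 2 lookups
#4 VA=0x40000079F (r,kernel):
  L0 @0x3F[16] → 0x56087  P=1,RW=1,US=1,PS=1
  ✓ 0x5679F (huge @L0)  — 1 lookups

Entries read for #3: 2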